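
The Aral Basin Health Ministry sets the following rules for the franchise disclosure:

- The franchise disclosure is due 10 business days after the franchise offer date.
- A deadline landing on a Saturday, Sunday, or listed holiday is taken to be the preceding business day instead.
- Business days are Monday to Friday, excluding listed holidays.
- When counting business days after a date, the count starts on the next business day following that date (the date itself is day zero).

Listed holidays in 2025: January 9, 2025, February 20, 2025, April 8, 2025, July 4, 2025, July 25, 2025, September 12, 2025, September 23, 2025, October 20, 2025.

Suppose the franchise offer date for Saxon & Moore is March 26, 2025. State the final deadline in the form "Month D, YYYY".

Starting the day after March 26, 2025 and counting 10 business days lands on April 10, 2025.
April 10, 2025 (Thursday) is already a business day.
Final deadline: April 10, 2025.

April 10, 2025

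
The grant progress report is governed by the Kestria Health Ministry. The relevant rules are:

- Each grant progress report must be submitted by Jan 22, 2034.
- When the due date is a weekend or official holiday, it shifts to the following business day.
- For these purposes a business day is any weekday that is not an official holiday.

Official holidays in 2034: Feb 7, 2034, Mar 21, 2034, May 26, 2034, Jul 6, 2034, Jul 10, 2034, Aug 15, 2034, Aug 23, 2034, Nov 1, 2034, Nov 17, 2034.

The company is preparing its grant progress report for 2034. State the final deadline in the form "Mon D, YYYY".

The stated deadline is Jan 22, 2034.
Jan 22, 2034 is a Sunday; the next business day is Jan 23, 2034 (Monday).
The final due date is Jan 23, 2034.

Jan 23, 2034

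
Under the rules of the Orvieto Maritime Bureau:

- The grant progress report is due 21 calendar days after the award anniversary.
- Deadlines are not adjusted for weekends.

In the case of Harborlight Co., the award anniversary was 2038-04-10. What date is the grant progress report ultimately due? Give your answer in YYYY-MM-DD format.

2038-05-01

Trigger date 2038-04-10 + 21 calendar days = 2038-05-01.
2038-05-01 is a Saturday; no weekend or holiday adjustment applies.
The final due date is 2038-05-01.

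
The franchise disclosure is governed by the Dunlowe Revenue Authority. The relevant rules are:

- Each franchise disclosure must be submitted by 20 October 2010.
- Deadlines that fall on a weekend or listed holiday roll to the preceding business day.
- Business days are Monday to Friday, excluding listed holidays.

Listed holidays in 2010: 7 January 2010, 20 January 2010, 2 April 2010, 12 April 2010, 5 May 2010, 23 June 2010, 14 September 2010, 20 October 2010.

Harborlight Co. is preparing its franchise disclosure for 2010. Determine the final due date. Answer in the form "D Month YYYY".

Start from the fixed due date, 20 October 2010.
20 October 2010 is a listed holiday, so it moves to the preceding business day, 19 October 2010 (Tuesday).
So the filing is due 19 October 2010.

19 October 2010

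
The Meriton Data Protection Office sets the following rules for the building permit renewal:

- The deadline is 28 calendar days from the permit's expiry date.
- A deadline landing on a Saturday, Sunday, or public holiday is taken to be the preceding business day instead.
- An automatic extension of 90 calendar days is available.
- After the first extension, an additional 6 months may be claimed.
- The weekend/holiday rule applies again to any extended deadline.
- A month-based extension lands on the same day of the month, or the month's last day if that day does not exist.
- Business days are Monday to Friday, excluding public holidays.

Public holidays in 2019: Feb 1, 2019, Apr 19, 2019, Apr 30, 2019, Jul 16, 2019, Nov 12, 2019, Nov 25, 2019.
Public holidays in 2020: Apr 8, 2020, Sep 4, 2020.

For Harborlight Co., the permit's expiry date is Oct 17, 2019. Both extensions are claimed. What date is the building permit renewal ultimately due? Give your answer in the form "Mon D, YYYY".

From Oct 17, 2019, 28 calendar days later is Nov 14, 2019.
Nov 14, 2019 falls on a Thursday, which is a business day, so no adjustment is needed.
With the 90-day extension, Nov 14, 2019 becomes Feb 12, 2020.
Feb 12, 2020 falls on a Wednesday, which is a business day, so no adjustment is needed.
Applying the 6 months extension: 6 months after Feb 12, 2020 is Aug 12, 2020.
Aug 12, 2020 is a Wednesday and not a listed holiday, so it stands.
Final deadline: Aug 12, 2020.

Aug 12, 2020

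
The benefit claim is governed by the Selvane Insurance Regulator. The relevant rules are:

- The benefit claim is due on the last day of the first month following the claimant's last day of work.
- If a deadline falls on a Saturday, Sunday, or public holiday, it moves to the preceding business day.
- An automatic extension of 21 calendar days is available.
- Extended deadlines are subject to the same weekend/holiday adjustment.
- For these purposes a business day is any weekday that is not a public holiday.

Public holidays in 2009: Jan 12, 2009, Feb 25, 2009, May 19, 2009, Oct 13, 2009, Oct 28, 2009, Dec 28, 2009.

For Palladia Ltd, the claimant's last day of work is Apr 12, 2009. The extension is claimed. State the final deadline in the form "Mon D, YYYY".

1 month after Apr 12, 2009 is May 2009; that month ends on May 31, 2009.
Because May 31, 2009 is a Sunday, the deadline becomes May 29, 2009 (Friday).
The 21-calendar-day extension moves the deadline from May 29, 2009 to Jun 19, 2009.
Since Jun 19, 2009 is a Friday and not a holiday, the date is unchanged.
Final deadline: Jun 19, 2009.

Jun 19, 2009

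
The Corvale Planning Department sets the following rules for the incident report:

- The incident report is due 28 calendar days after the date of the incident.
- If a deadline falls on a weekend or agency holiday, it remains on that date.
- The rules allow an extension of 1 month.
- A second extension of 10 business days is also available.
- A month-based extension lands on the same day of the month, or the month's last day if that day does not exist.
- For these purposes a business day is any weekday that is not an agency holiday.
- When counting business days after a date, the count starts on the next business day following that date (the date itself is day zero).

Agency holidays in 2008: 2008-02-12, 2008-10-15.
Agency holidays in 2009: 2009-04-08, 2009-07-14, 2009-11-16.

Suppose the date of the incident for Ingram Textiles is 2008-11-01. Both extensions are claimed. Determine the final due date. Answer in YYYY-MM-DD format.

2009-01-12

From 2008-11-01, 28 calendar days later is 2008-11-29.
2008-11-29 falls on a Saturday. The rules make no weekend/holiday allowance, so it remains 2008-11-29.
Add 1 month to 2008-11-29: 2008-12-29.
2008-12-29 falls on a Monday. The rules make no weekend/holiday allowance, so it remains 2008-12-29.
Counting 10 further business days from 2008-12-29 reaches 2009-01-12.
2009-01-12 falls on a Monday. The rules make no weekend/holiday allowance, so it remains 2009-01-12.
So the filing is due 2009-01-12.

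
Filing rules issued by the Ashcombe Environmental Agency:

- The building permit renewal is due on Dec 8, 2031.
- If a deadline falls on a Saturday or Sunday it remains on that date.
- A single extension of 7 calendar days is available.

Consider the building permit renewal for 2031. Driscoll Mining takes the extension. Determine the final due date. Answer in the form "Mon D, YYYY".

The stated deadline is Dec 8, 2031.
Dec 8, 2031 falls on a Monday. The rules make no weekend/holiday allowance, so it remains Dec 8, 2031.
Add the 7 calendar-day extension to Dec 8, 2031: Dec 15, 2031.
Dec 15, 2031 is a Monday; no weekend or holiday adjustment applies.
Deadline: Dec 15, 2031.

Dec 15, 2031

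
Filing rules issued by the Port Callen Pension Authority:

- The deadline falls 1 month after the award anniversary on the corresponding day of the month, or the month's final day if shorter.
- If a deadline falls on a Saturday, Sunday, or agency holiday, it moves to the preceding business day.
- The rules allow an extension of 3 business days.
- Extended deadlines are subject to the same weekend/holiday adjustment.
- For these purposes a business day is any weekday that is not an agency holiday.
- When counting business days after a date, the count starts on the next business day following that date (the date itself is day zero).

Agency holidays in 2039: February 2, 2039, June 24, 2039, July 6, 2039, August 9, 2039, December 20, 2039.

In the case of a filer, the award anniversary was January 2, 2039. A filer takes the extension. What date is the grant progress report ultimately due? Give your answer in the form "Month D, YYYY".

1 month from January 2, 2039 is February 2, 2039.
February 2, 2039 is a listed holiday, so it moves to the preceding business day, February 1, 2039 (Tuesday).
Applying the 3-business-day extension: 3 business days after February 1, 2039 is February 7, 2039.
February 7, 2039 falls on a Monday, which is a business day, so no adjustment is needed.
So the filing is due February 7, 2039.

February 7, 2039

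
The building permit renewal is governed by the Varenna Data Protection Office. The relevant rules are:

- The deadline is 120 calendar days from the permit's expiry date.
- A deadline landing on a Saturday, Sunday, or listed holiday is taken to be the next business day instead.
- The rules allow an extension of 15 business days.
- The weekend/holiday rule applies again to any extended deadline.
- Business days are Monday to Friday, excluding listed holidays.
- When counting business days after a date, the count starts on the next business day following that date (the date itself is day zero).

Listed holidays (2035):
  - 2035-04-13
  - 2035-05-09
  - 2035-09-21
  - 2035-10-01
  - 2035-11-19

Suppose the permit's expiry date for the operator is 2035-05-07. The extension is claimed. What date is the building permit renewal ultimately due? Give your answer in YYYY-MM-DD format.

2035-09-26

120 calendar days after 2035-05-07 is 2035-09-04.
2035-09-04 is a Tuesday and not a listed holiday, so it stands.
The 15-business-day extension runs from 2035-09-04 to 2035-09-26.
2035-09-26 (Wednesday) is already a business day.
So the filing is due 2035-09-26.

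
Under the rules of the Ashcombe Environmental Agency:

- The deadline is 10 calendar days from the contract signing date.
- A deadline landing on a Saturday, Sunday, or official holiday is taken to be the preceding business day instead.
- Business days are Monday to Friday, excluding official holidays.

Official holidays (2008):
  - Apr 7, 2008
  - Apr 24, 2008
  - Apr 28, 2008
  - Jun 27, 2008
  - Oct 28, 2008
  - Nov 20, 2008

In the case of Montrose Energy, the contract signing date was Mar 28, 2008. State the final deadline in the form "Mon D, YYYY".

Apr 4, 2008

Adding 10 calendar days to Mar 28, 2008 gives Apr 7, 2008.
Apr 7, 2008 falls on a listed holiday. Rolling to the preceding business day gives Apr 4, 2008, a Friday.
So the filing is due Apr 4, 2008.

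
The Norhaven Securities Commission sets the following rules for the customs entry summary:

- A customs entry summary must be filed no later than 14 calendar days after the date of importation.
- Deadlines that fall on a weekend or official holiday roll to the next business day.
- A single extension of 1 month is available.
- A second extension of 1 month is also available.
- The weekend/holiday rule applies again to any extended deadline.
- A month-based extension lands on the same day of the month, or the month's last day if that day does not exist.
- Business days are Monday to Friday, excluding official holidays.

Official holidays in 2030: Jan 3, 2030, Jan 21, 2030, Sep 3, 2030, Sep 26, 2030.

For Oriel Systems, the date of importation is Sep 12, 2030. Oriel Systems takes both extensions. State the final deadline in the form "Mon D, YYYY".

Adding 14 calendar days to Sep 12, 2030 gives Sep 26, 2030.
Because Sep 26, 2030 is a listed holiday, the deadline becomes Sep 27, 2030 (Friday).
Add 1 month to Sep 27, 2030: Oct 27, 2030.
Oct 27, 2030 is a Sunday, so it moves to the next business day, Oct 28, 2030 (Monday).
The 1 month extension carries Oct 28, 2030 to Nov 28, 2030.
Nov 28, 2030 (Thursday) is already a business day.
Deadline: Nov 28, 2030.

Nov 28, 2030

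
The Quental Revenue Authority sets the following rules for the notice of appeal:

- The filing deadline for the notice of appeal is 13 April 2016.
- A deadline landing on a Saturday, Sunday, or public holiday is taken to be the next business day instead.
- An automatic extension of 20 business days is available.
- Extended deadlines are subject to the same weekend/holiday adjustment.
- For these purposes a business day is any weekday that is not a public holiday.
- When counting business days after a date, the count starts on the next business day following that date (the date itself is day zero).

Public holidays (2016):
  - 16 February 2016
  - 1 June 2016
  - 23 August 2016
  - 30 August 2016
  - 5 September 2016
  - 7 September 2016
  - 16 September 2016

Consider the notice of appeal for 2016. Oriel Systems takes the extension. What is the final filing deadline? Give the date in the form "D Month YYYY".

The statutory due date is 13 April 2016.
13 April 2016 is a Wednesday and not a listed holiday, so it stands.
Counting 20 further business days from 13 April 2016 reaches 11 May 2016.
Since 11 May 2016 is a Wednesday and not a holiday, the date is unchanged.
Final deadline: 11 May 2016.

11 May 2016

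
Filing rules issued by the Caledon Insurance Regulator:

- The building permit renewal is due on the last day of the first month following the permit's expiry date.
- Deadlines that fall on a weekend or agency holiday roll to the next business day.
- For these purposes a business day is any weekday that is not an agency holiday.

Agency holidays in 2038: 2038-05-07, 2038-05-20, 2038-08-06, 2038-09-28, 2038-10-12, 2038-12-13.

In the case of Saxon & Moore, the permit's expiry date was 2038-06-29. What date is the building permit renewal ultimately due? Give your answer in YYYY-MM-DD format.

2038-08-02

1 month after 2038-06-29 falls in July 2038; the last day of that month is 2038-07-31.
2038-07-31 is a Saturday, so it moves to the next business day, 2038-08-02 (Monday).
So the filing is due 2038-08-02.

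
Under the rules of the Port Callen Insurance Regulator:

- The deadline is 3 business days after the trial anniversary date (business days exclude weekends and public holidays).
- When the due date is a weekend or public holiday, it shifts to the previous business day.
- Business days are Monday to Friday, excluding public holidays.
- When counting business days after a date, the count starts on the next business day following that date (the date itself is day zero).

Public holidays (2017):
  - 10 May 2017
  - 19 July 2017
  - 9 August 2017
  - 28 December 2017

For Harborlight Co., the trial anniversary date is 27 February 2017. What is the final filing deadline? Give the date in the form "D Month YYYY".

Counting 3 business days after 27 February 2017 (skipping weekends and listed holidays) reaches 2 March 2017.
2 March 2017 falls on a Thursday, which is a business day, so no adjustment is needed.
Deadline: 2 March 2017.

2 March 2017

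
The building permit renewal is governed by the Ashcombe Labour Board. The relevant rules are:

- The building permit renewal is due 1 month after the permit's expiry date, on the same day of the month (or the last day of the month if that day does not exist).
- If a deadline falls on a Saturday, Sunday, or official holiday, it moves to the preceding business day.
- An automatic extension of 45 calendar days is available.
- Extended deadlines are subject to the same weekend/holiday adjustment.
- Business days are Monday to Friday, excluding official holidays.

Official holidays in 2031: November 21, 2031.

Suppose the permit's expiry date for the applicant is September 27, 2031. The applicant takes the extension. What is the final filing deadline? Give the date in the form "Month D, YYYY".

December 11, 2031

1 month from September 27, 2031 is October 27, 2031.
October 27, 2031 is a Monday and not a listed holiday, so it stands.
With the 45-day extension, October 27, 2031 becomes December 11, 2031.
December 11, 2031 (Thursday) is already a business day.
The final due date is December 11, 2031.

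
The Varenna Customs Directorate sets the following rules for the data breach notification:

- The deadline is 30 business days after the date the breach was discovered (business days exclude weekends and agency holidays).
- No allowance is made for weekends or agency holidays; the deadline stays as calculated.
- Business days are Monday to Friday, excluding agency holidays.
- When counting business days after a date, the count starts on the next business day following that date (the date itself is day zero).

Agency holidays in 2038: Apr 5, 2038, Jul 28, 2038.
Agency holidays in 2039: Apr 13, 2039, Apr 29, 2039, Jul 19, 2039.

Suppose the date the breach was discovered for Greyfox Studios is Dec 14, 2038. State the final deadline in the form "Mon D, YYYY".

Jan 25, 2039

30 business days after Dec 14, 2038, excluding weekends and holidays, is Jan 25, 2039.
No adjustment is made for weekends or holidays, so Jan 25, 2039 stands.
Deadline: Jan 25, 2039.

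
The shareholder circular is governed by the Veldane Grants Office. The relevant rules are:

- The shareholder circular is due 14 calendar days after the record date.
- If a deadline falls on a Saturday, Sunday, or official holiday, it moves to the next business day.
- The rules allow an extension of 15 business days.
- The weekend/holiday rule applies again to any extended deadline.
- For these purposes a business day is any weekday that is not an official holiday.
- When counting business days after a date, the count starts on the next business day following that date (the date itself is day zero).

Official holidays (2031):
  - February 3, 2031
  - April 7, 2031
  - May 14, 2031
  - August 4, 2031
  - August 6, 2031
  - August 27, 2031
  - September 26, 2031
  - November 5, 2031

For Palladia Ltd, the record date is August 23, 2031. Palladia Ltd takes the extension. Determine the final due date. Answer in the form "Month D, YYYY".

From August 23, 2031, 14 calendar days later is September 6, 2031.
September 6, 2031 is a Saturday; the next business day is September 8, 2031 (Monday).
The 15-business-day extension runs from September 8, 2031 to September 30, 2031.
Since September 30, 2031 is a Tuesday and not a holiday, the date is unchanged.
Final deadline: September 30, 2031.

September 30, 2031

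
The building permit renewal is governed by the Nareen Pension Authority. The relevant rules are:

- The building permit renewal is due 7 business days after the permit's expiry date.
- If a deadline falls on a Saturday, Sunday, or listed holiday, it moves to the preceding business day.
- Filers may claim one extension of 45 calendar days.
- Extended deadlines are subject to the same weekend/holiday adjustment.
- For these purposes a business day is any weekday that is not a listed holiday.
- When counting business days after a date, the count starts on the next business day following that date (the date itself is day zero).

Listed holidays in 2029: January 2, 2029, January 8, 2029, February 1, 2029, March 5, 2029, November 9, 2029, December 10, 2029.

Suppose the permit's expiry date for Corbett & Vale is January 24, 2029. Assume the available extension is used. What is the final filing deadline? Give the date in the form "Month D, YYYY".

March 22, 2029

7 business days after January 24, 2029, excluding weekends and holidays, is February 5, 2029.
February 5, 2029 (Monday) is already a business day.
Applying the 45-calendar-day extension: February 5, 2029 + 45 days = March 22, 2029.
March 22, 2029 is a Thursday and not a listed holiday, so it stands.
So the filing is due March 22, 2029.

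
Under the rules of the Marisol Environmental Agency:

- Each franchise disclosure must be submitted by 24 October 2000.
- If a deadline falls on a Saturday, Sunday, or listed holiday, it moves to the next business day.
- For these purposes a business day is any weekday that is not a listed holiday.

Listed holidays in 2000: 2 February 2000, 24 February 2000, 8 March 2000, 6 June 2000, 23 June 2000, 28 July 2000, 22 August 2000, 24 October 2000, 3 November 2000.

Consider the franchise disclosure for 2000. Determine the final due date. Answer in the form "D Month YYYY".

25 October 2000

The stated deadline is 24 October 2000.
24 October 2000 is a listed holiday, so it moves to the next business day, 25 October 2000 (Wednesday).
Final deadline: 25 October 2000.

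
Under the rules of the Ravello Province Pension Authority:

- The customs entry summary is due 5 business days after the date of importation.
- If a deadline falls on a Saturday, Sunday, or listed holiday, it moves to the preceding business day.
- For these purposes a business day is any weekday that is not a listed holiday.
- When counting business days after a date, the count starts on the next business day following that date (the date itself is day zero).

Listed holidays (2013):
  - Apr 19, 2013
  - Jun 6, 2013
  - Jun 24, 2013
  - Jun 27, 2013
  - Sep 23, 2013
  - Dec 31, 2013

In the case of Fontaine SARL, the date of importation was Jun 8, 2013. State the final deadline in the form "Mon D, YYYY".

Jun 14, 2013

Counting 5 business days after Jun 8, 2013 (skipping weekends and listed holidays) reaches Jun 14, 2013.
Jun 14, 2013 (Friday) is already a business day.
Final deadline: Jun 14, 2013.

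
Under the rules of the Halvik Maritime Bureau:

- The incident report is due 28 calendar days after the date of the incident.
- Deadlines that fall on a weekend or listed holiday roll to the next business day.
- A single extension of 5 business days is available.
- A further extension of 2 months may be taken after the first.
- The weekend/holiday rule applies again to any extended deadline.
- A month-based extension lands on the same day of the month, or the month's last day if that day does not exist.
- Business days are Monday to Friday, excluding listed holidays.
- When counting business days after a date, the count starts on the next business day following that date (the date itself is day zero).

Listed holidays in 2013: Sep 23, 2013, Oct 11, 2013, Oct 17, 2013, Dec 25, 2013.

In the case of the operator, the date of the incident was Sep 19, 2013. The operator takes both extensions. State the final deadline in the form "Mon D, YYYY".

Trigger date Sep 19, 2013 + 28 calendar days = Oct 17, 2013.
Oct 17, 2013 is a listed holiday; the next business day is Oct 18, 2013 (Friday).
Applying the 5-business-day extension: 5 business days after Oct 18, 2013 is Oct 25, 2013.
Oct 25, 2013 is a Friday and not a listed holiday, so it stands.
Applying the 2 months extension: 2 months after Oct 25, 2013 is Dec 25, 2013.
Dec 25, 2013 falls on a listed holiday. Rolling to the next business day gives Dec 26, 2013, a Thursday.
Deadline: Dec 26, 2013.

Dec 26, 2013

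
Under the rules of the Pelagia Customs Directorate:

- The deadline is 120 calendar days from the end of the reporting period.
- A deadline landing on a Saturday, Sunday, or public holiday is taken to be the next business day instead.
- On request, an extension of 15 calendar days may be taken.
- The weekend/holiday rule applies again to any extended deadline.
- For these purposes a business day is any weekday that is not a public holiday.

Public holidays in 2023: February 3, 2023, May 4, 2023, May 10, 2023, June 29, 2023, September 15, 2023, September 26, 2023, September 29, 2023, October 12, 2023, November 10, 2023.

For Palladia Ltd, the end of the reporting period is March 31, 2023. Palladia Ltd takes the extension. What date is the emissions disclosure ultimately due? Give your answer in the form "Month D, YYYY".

August 15, 2023

Adding 120 calendar days to March 31, 2023 gives July 29, 2023.
July 29, 2023 is a Saturday, so it moves to the next business day, July 31, 2023 (Monday).
With the 15-day extension, July 31, 2023 becomes August 15, 2023.
August 15, 2023 is a Tuesday and not a listed holiday, so it stands.
Deadline: August 15, 2023.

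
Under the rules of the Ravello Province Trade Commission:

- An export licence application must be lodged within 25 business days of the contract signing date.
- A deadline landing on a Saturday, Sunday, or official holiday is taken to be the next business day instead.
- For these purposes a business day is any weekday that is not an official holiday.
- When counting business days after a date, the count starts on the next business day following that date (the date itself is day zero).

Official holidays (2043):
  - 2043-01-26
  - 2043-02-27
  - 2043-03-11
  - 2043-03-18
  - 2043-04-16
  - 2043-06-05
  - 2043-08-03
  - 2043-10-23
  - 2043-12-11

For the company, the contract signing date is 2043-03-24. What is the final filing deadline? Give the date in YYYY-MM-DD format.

Counting 25 business days after 2043-03-24 (skipping weekends and listed holidays) reaches 2043-04-29.
Since 2043-04-29 is a Wednesday and not a holiday, the date is unchanged.
Final deadline: 2043-04-29.

2043-04-29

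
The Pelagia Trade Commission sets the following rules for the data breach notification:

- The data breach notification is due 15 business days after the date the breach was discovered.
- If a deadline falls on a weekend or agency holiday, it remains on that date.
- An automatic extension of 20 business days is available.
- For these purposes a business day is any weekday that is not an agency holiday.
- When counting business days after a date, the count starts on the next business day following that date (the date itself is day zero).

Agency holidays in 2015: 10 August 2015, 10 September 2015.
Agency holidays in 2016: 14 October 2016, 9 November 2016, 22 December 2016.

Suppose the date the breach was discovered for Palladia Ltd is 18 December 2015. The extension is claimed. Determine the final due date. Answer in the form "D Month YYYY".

5 February 2016

Counting 15 business days after 18 December 2015 (skipping weekends and listed holidays) reaches 8 January 2016.
No adjustment is made for weekends or holidays, so 8 January 2016 stands.
The 20-business-day extension runs from 8 January 2016 to 5 February 2016.
5 February 2016 is a Friday; no weekend or holiday adjustment applies.
Final deadline: 5 February 2016.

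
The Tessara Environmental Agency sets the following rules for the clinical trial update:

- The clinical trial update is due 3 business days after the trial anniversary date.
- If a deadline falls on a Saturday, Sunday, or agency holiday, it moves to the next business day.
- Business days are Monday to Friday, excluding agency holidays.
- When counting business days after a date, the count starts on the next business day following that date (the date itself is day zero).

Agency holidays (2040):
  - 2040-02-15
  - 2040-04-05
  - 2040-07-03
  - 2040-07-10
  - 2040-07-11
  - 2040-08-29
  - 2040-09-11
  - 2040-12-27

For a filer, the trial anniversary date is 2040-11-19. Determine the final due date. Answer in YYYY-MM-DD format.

Starting the day after 2040-11-19 and counting 3 business days lands on 2040-11-22.
Since 2040-11-22 is a Thursday and not a holiday, the date is unchanged.
The final due date is 2040-11-22.

2040-11-22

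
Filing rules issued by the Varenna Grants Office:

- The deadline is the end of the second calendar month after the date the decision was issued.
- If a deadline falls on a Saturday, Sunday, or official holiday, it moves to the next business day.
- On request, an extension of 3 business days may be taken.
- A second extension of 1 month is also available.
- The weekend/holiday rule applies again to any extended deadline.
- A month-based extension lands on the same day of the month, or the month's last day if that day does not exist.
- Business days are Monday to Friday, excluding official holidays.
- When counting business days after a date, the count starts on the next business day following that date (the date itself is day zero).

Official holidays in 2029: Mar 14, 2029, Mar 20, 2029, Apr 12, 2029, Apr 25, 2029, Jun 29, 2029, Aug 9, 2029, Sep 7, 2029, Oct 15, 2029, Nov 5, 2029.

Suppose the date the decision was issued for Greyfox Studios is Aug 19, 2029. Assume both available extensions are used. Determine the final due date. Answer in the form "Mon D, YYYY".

Dec 6, 2029

2 months after Aug 19, 2029 is October 2029; that month ends on Oct 31, 2029.
Oct 31, 2029 (Wednesday) is already a business day.
Applying the 3-business-day extension: 3 business days after Oct 31, 2029 is Nov 6, 2029.
Nov 6, 2029 falls on a Tuesday, which is a business day, so no adjustment is needed.
Applying the 1 month extension: 1 month after Nov 6, 2029 is Dec 6, 2029.
Dec 6, 2029 (Thursday) is already a business day.
Deadline: Dec 6, 2029.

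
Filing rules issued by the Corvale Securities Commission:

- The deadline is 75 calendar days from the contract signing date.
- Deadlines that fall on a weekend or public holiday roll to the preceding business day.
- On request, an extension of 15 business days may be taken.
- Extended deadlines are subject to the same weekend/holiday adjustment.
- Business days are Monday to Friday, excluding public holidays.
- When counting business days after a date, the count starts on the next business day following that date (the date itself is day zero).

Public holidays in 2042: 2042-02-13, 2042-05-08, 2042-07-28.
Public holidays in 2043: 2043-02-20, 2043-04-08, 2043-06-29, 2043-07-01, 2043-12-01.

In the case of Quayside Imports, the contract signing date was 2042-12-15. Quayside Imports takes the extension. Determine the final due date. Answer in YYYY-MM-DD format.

75 calendar days after 2042-12-15 is 2043-02-28.
2043-02-28 is a Saturday, so it moves to the preceding business day, 2043-02-27 (Friday).
Counting 15 further business days from 2043-02-27 reaches 2043-03-20.
2043-03-20 falls on a Friday, which is a business day, so no adjustment is needed.
So the filing is due 2043-03-20.

2043-03-20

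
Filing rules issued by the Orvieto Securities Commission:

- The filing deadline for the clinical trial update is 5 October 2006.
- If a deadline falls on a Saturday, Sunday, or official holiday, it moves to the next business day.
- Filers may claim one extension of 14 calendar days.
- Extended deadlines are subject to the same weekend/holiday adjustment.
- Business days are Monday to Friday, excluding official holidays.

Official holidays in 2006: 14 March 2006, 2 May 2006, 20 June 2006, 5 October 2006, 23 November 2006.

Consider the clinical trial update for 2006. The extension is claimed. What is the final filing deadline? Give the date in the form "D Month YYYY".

20 October 2006

The statutory due date is 5 October 2006.
Because 5 October 2006 is a listed holiday, the deadline becomes 6 October 2006 (Friday).
With the 14-day extension, 6 October 2006 becomes 20 October 2006.
20 October 2006 is a Friday and not a listed holiday, so it stands.
Deadline: 20 October 2006.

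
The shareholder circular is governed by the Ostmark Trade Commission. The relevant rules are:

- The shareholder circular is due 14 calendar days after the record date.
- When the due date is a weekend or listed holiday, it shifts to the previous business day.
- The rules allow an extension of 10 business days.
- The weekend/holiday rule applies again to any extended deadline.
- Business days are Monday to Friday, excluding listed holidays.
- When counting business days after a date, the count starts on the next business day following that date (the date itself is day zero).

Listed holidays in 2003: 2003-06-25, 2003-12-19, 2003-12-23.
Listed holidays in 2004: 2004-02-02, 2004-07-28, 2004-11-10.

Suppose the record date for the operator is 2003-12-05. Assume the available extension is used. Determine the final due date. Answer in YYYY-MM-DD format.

2004-01-05

14 calendar days after 2003-12-05 is 2003-12-19.
2003-12-19 is a listed holiday, so it moves to the preceding business day, 2003-12-18 (Thursday).
Counting 10 further business days from 2003-12-18 reaches 2004-01-05.
Since 2004-01-05 is a Monday and not a holiday, the date is unchanged.
So the filing is due 2004-01-05.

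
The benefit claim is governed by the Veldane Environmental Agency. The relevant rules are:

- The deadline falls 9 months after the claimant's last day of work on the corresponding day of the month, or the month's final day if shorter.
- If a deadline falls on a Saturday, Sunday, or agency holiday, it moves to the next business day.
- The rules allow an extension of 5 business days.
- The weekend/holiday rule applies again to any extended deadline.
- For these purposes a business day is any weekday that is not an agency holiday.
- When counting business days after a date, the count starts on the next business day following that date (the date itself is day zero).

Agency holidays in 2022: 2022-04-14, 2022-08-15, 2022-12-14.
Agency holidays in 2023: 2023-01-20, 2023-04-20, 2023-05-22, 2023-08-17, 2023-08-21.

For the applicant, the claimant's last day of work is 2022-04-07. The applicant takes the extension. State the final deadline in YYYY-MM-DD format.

2023-01-16

9 months after 2022-04-07, on the same day of the month, is 2023-01-07.
2023-01-07 is a Saturday, so it moves to the next business day, 2023-01-09 (Monday).
The 5-business-day extension runs from 2023-01-09 to 2023-01-16.
2023-01-16 (Monday) is already a business day.
Deadline: 2023-01-16.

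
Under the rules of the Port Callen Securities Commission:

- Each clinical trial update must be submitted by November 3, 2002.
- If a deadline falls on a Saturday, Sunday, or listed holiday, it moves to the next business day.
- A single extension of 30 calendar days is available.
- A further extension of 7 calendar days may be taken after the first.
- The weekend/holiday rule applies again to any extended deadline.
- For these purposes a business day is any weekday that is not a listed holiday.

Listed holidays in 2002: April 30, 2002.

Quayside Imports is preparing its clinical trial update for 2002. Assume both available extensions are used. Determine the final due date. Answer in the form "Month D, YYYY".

December 11, 2002

The stated deadline is November 3, 2002.
November 3, 2002 is a Sunday, so it moves to the next business day, November 4, 2002 (Monday).
Add the 30 calendar-day extension to November 4, 2002: December 4, 2002.
Since December 4, 2002 is a Wednesday and not a holiday, the date is unchanged.
Applying the 7-calendar-day extension: December 4, 2002 + 7 days = December 11, 2002.
Since December 11, 2002 is a Wednesday and not a holiday, the date is unchanged.
The final due date is December 11, 2002.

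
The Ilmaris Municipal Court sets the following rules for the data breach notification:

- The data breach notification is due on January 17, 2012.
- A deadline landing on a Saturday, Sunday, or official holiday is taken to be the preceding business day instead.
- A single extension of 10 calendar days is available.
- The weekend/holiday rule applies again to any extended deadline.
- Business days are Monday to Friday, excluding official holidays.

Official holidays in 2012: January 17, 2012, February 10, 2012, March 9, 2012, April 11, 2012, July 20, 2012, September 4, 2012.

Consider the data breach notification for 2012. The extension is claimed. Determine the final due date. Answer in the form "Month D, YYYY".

The statutory due date is January 17, 2012.
Because January 17, 2012 is a listed holiday, the deadline becomes January 16, 2012 (Monday).
Applying the 10-calendar-day extension: January 16, 2012 + 10 days = January 26, 2012.
January 26, 2012 (Thursday) is already a business day.
The final due date is January 26, 2012.

January 26, 2012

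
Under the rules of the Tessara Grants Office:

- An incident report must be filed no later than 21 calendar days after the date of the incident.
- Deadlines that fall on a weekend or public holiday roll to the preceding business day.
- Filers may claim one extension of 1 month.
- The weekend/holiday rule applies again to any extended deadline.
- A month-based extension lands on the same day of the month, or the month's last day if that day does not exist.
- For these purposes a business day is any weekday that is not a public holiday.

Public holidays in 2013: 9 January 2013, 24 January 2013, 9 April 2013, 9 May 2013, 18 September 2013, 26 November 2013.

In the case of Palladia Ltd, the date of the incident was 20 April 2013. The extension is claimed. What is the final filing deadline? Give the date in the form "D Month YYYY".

10 June 2013

Trigger date 20 April 2013 + 21 calendar days = 11 May 2013.
11 May 2013 falls on a Saturday. Rolling to the preceding business day gives 10 May 2013, a Friday.
Applying the 1 month extension: 1 month after 10 May 2013 is 10 June 2013.
10 June 2013 falls on a Monday, which is a business day, so no adjustment is needed.
So the filing is due 10 June 2013.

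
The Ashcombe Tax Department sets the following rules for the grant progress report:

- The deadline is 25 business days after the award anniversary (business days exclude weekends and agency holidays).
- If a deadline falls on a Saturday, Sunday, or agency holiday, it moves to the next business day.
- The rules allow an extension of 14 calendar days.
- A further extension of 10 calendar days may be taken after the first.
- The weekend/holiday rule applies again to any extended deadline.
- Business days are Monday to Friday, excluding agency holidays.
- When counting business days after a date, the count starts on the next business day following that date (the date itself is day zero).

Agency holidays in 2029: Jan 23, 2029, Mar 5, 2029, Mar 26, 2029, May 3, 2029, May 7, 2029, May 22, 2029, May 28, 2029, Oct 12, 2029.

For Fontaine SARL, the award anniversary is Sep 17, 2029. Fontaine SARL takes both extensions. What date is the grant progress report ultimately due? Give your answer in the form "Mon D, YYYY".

Starting the day after Sep 17, 2029 and counting 25 business days lands on Oct 23, 2029.
Oct 23, 2029 (Tuesday) is already a business day.
With the 14-day extension, Oct 23, 2029 becomes Nov 6, 2029.
Since Nov 6, 2029 is a Tuesday and not a holiday, the date is unchanged.
The 10-calendar-day extension moves the deadline from Nov 6, 2029 to Nov 16, 2029.
Nov 16, 2029 falls on a Friday, which is a business day, so no adjustment is needed.
The final due date is Nov 16, 2029.

Nov 16, 2029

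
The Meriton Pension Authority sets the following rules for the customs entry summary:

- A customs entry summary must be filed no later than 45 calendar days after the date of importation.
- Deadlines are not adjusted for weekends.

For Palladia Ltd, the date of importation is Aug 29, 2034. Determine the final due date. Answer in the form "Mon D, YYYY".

Adding 45 calendar days to Aug 29, 2034 gives Oct 13, 2034.
Oct 13, 2034 is a Friday; no weekend or holiday adjustment applies.
Final deadline: Oct 13, 2034.

Oct 13, 2034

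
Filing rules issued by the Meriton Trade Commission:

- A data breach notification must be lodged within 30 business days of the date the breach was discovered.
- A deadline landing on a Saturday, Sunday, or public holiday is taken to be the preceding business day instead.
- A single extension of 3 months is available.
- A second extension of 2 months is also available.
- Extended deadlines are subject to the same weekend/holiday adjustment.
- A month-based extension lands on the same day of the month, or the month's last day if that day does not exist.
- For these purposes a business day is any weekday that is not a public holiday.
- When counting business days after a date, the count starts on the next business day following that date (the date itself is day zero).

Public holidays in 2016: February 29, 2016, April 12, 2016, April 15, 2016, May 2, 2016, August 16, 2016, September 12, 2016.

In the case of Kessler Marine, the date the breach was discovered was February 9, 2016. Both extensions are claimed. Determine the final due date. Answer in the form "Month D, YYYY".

August 23, 2016

Starting the day after February 9, 2016 and counting 30 business days lands on March 23, 2016.
Since March 23, 2016 is a Wednesday and not a holiday, the date is unchanged.
Applying the 3 months extension: 3 months after March 23, 2016 is June 23, 2016.
June 23, 2016 is a Thursday and not a listed holiday, so it stands.
Applying the 2 months extension: 2 months after June 23, 2016 is August 23, 2016.
August 23, 2016 (Tuesday) is already a business day.
So the filing is due August 23, 2016.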